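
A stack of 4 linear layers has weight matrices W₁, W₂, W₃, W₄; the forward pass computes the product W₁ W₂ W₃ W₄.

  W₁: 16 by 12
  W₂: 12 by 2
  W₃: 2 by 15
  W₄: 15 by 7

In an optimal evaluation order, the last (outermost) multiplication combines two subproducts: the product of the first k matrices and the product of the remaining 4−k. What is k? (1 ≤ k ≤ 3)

2

Adjacent pairs: W₁W₂ = 16·12·2 = 384; W₂W₃ = 12·2·15 = 360; W₃W₄ = 2·15·7 = 210.
Length 3: W₁..W₃: k=1: 0+360+16·12·15=3240; k=2: 384+0+16·2·15=864 → min 864 | W₂..W₄: k=2: 0+210+12·2·7=378; k=3: 360+0+12·15·7=1620 → min 378.
Top-level splits: k=1: (W₁..W₁)·(W₂..W₄) → 0+378+16·12·7 = 1722; k=2: (W₁..W₂)·(W₃..W₄) → 384+210+16·2·7 = 818; k=3: (W₁..W₃)·(W₄..W₄) → 864+0+16·15·7 = 2544.
Best split is after W₂, i.e. k = 2.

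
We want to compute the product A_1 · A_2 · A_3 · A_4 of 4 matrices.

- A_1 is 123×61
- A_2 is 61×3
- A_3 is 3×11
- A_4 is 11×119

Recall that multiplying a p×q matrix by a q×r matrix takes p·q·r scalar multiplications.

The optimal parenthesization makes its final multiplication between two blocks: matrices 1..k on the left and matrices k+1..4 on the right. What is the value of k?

2

Adjacent pairs: A_1A_2 = 123·61·3 = 22509; A_2A_3 = 61·3·11 = 2013; A_3A_4 = 3·11·119 = 3927.
Length 3: A_1..A_3: k=1: 0+2013+123·61·11=84546; k=2: 22509+0+123·3·11=26568 → min 26568 | A_2..A_4: k=2: 0+3927+61·3·119=25704; k=3: 2013+0+61·11·119=81862 → min 25704.
Top-level splits: k=1: (A_1..A_1)·(A_2..A_4) → 0+25704+123·61·119 = 918561; k=2: (A_1..A_2)·(A_3..A_4) → 22509+3927+123·3·119 = 70347; k=3: (A_1..A_3)·(A_4..A_4) → 26568+0+123·11·119 = 187575.
Best split is after A_2, i.e. k = 2.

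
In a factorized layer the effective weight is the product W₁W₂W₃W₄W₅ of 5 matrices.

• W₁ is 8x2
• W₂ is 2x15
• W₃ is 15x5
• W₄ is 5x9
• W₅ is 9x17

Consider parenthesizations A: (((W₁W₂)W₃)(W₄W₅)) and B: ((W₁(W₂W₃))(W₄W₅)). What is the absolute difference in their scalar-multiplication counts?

Order A = (((W₁W₂)W₃)(W₄W₅)): (W₁W₂): 8×2 by 2×15 → 8×15, cost 8·2·15 = 240; ((W₁W₂)W₃): 8×15 by 15×5 → 8×5, cost 8·15·5 = 600; cumulative 840; (W₄W₅): 5×9 by 9×17 → 5×17, cost 5·9·17 = 765; (((W₁W₂)W₃)(W₄W₅)): 8×5 by 5×17 → 8×17, cost 8·5·17 = 680; cumulative 2285. Total 2285.
Order B = ((W₁(W₂W₃))(W₄W₅)): (W₂W₃): 2×15 by 15×5 → 2×5, cost 2·15·5 = 150; (W₁(W₂W₃)): 8×2 by 2×5 → 8×5, cost 8·2·5 = 80; cumulative 230; (W₄W₅): 5×9 by 9×17 → 5×17, cost 5·9·17 = 765; ((W₁(W₂W₃))(W₄W₅)): 8×5 by 5×17 → 8×17, cost 8·5·17 = 680; cumulative 1675. Total 1675.
Difference: |2285 − 1675| = 610.

610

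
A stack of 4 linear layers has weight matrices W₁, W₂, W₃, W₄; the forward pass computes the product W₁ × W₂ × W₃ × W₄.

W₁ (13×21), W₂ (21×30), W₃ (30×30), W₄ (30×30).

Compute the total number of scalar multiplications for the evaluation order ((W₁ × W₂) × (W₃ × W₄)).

(W₁ × W₂): 13×21 by 21×30 → 13×30, cost 13·21·30 = 8190
(W₃ × W₄): 30×30 by 30×30 → 30×30, cost 30·30·30 = 27000
((W₁ × W₂) × (W₃ × W₄)): 13×30 by 30×30 → 13×30, cost 13·30·30 = 11700; cumulative 46890
Total: 46890 scalar multiplications.

46890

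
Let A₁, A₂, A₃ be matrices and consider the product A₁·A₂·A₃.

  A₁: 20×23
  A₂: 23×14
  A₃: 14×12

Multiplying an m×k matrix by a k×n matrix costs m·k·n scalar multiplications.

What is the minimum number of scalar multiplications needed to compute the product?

Order (A₁·(A₂·A₃)): (A₂·A₃): 23×14 by 14×12 → 23×12, cost 23·14·12 = 3864; (A₁·(A₂·A₃)): 20×23 by 23×12 → 20×12, cost 20·23·12 = 5520; cumulative 9384. Total 9384.
Order ((A₁·A₂)·A₃): (A₁·A₂): 20×23 by 23×14 → 20×14, cost 20·23·14 = 6440; ((A₁·A₂)·A₃): 20×14 by 14×12 → 20×12, cost 20·14·12 = 3360; cumulative 9800. Total 9800.
Minimum: 9384.

9384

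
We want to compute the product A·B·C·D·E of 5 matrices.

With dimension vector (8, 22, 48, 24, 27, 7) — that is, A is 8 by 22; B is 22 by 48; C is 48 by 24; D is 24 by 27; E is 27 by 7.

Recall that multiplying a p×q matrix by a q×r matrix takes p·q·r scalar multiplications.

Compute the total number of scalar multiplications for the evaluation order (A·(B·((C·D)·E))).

(C·D): 48×24 by 24×27 → 48×27, cost 48·24·27 = 31104
((C·D)·E): 48×27 by 27×7 → 48×7, cost 48·27·7 = 9072; cumulative 40176
(B·((C·D)·E)): 22×48 by 48×7 → 22×7, cost 22·48·7 = 7392; cumulative 47568
(A·(B·((C·D)·E))): 8×22 by 22×7 → 8×7, cost 8·22·7 = 1232; cumulative 48800
Total: 48800 scalar multiplications.

48800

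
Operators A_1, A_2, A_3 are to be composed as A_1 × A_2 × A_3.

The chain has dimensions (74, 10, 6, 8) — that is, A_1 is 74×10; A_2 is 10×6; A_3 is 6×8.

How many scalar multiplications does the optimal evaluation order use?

6400

Order (A_1 × (A_2 × A_3)): (A_2 × A_3): 10×6 by 6×8 → 10×8, cost 10·6·8 = 480; (A_1 × (A_2 × A_3)): 74×10 by 10×8 → 74×8, cost 74·10·8 = 5920; cumulative 6400. Total 6400.
Order ((A_1 × A_2) × A_3): (A_1 × A_2): 74×10 by 10×6 → 74×6, cost 74·10·6 = 4440; ((A_1 × A_2) × A_3): 74×6 by 6×8 → 74×8, cost 74·6·8 = 3552; cumulative 7992. Total 7992.
Minimum: 6400.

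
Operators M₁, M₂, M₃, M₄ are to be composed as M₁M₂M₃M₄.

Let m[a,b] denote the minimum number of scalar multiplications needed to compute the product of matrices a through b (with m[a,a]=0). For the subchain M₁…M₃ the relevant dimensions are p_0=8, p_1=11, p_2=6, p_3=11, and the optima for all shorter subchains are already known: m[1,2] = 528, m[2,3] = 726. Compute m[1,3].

1056

m[1,3] = min over k∈[1,2] of m[1,k]+m[k+1,3]+p_{0}·p_k·p_{3}.
k=1: 0 + 726 + 8·11·11 = 1694; k=2: 528 + 0 + 8·6·11 = 1056.
Minimum: 1056 at k=2.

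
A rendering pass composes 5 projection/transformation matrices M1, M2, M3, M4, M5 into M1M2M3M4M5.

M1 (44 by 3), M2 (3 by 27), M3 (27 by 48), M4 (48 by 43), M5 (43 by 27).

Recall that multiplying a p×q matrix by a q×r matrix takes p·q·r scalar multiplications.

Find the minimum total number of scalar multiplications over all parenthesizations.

17127

Adjacent pairs: M1M2 = 44·3·27 = 3564; M2M3 = 3·27·48 = 3888; M3M4 = 27·48·43 = 55728; M4M5 = 48·43·27 = 55728.
Length 3: M1..M3: k=1: 0+3888+44·3·48=10224; k=2: 3564+0+44·27·48=60588 → min 10224 | M2..M4: k=2: 0+55728+3·27·43=59211; k=3: 3888+0+3·48·43=10080 → min 10080 | M3..M5: k=3: 0+55728+27·48·27=90720; k=4: 55728+0+27·43·27=87075 → min 87075.
Length 4: M1..M4: k=1: 0+10080+44·3·43=15756; k=2: 3564+55728+44·27·43=110376; k=3: 10224+0+44·48·43=101040 → min 15756 | M2..M5: k=2: 0+87075+3·27·27=89262; k=3: 3888+55728+3·48·27=63504; k=4: 10080+0+3·43·27=13563 → min 13563.
Length 5: M1..M5: k=1: 0+13563+44·3·27=17127; k=2: 3564+87075+44·27·27=122715; k=3: 10224+55728+44·48·27=122976; k=4: 15756+0+44·43·27=66840 → min 17127.
Optimal order: (M1(((M2M3)M4)M5)) with cost 17127.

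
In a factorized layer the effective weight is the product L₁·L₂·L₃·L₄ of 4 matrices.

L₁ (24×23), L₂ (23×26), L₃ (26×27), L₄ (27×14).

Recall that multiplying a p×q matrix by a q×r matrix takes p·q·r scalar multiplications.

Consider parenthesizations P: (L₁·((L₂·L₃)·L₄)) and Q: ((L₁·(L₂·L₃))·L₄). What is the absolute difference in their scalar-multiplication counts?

7554

Order P = (L₁·((L₂·L₃)·L₄)): (L₂·L₃): 23×26 by 26×27 → 23×27, cost 23·26·27 = 16146; ((L₂·L₃)·L₄): 23×27 by 27×14 → 23×14, cost 23·27·14 = 8694; cumulative 24840; (L₁·((L₂·L₃)·L₄)): 24×23 by 23×14 → 24×14, cost 24·23·14 = 7728; cumulative 32568. Total 32568.
Order Q = ((L₁·(L₂·L₃))·L₄): (L₂·L₃): 23×26 by 26×27 → 23×27, cost 23·26·27 = 16146; (L₁·(L₂·L₃)): 24×23 by 23×27 → 24×27, cost 24·23·27 = 14904; cumulative 31050; ((L₁·(L₂·L₃))·L₄): 24×27 by 27×14 → 24×14, cost 24·27·14 = 9072; cumulative 40122. Total 40122.
Difference: |32568 − 40122| = 7554.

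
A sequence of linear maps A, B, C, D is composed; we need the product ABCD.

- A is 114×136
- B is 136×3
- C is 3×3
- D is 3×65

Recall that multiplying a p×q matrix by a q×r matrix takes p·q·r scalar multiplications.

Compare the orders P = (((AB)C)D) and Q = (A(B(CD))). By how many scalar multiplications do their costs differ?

Order P = (((AB)C)D): (AB): 114×136 by 136×3 → 114×3, cost 114·136·3 = 46512; ((AB)C): 114×3 by 3×3 → 114×3, cost 114·3·3 = 1026; cumulative 47538; (((AB)C)D): 114×3 by 3×65 → 114×65, cost 114·3·65 = 22230; cumulative 69768. Total 69768.
Order Q = (A(B(CD))): (CD): 3×3 by 3×65 → 3×65, cost 3·3·65 = 585; (B(CD)): 136×3 by 3×65 → 136×65, cost 136·3·65 = 26520; cumulative 27105; (A(B(CD))): 114×136 by 136×65 → 114×65, cost 114·136·65 = 1007760; cumulative 1034865. Total 1034865.
Difference: |69768 − 1034865| = 965097.

965097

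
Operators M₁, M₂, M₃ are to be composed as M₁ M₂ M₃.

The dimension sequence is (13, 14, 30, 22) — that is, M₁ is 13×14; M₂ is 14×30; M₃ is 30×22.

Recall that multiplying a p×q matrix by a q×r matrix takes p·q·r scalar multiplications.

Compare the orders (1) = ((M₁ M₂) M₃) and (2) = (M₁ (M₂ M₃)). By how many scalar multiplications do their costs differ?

796

Order (1) = ((M₁ M₂) M₃): (M₁ M₂): 13×14 by 14×30 → 13×30, cost 13·14·30 = 5460; ((M₁ M₂) M₃): 13×30 by 30×22 → 13×22, cost 13·30·22 = 8580; cumulative 14040. Total 14040.
Order (2) = (M₁ (M₂ M₃)): (M₂ M₃): 14×30 by 30×22 → 14×22, cost 14·30·22 = 9240; (M₁ (M₂ M₃)): 13×14 by 14×22 → 13×22, cost 13·14·22 = 4004; cumulative 13244. Total 13244.
Difference: |14040 − 13244| = 796.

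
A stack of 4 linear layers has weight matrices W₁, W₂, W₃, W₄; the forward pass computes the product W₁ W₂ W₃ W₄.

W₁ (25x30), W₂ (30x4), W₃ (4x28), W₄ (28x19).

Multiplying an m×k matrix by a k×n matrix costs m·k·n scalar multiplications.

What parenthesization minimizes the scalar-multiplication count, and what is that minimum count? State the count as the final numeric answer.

Adjacent pairs: W₁W₂ = 25·30·4 = 3000; W₂W₃ = 30·4·28 = 3360; W₃W₄ = 4·28·19 = 2128.
Length 3: W₁..W₃: k=1: 0+3360+25·30·28=24360; k=2: 3000+0+25·4·28=5800 → min 5800 | W₂..W₄: k=2: 0+2128+30·4·19=4408; k=3: 3360+0+30·28·19=19320 → min 4408.
Length 4: W₁..W₄: k=1: 0+4408+25·30·19=18658; k=2: 3000+2128+25·4·19=7028; k=3: 5800+0+25·28·19=19100 → min 7028.
Optimal parenthesization: ((W₁ W₂) (W₃ W₄)) with cost 7028.

7028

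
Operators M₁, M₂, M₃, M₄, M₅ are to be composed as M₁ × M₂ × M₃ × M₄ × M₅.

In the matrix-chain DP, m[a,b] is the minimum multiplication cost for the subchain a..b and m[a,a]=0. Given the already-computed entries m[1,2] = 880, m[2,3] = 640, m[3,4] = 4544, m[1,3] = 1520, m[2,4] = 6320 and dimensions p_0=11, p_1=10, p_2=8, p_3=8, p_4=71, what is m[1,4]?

m[1,4] = min over k∈[1,3] of m[1,k]+m[k+1,4]+p_{0}·p_k·p_{4}.
k=1: 0 + 6320 + 11·10·71 = 14130; k=2: 880 + 4544 + 11·8·71 = 11672; k=3: 1520 + 0 + 11·8·71 = 7768.
Minimum: 7768 at k=3.

7768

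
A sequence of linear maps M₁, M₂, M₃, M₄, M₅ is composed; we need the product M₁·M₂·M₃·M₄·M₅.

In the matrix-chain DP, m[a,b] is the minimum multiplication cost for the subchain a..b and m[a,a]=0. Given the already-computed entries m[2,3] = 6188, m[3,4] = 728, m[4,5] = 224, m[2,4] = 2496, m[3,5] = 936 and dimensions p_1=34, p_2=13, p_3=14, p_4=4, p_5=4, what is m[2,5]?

2704

m[2,5] = min over k∈[2,4] of m[2,k]+m[k+1,5]+p_{1}·p_k·p_{5}.
k=2: 0 + 936 + 34·13·4 = 2704; k=3: 6188 + 224 + 34·14·4 = 8316; k=4: 2496 + 0 + 34·4·4 = 3040.
Minimum: 2704 at k=2.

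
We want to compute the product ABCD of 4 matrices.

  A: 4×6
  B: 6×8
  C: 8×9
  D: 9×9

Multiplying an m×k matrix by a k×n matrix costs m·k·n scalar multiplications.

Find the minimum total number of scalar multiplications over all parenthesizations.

Adjacent pairs: AB = 4·6·8 = 192; BC = 6·8·9 = 432; CD = 8·9·9 = 648.
Length 3: A..C: k=1: 0+432+4·6·9=648; k=2: 192+0+4·8·9=480 → min 480 | B..D: k=2: 0+648+6·8·9=1080; k=3: 432+0+6·9·9=918 → min 918.
Length 4: A..D: k=1: 0+918+4·6·9=1134; k=2: 192+648+4·8·9=1128; k=3: 480+0+4·9·9=804 → min 804.
Optimal order: (((AB)C)D) with cost 804.

804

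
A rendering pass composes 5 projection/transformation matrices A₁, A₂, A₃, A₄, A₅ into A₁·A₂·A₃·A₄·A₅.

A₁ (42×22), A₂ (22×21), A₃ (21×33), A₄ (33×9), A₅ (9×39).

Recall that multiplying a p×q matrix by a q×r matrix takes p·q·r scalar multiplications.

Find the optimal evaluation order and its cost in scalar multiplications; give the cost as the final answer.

Adjacent pairs: A₁A₂ = 42·22·21 = 19404; A₂A₃ = 22·21·33 = 15246; A₃A₄ = 21·33·9 = 6237; A₄A₅ = 33·9·39 = 11583.
Length 3: A₁..A₃: k=1: 0+15246+42·22·33=45738; k=2: 19404+0+42·21·33=48510 → min 45738 | A₂..A₄: k=2: 0+6237+22·21·9=10395; k=3: 15246+0+22·33·9=21780 → min 10395 | A₃..A₅: k=3: 0+11583+21·33·39=38610; k=4: 6237+0+21·9·39=13608 → min 13608.
Length 4: A₁..A₄: k=1: 0+10395+42·22·9=18711; k=2: 19404+6237+42·21·9=33579; k=3: 45738+0+42·33·9=58212 → min 18711 | A₂..A₅: k=2: 0+13608+22·21·39=31626; k=3: 15246+11583+22·33·39=55143; k=4: 10395+0+22·9·39=18117 → min 18117.
Length 5: A₁..A₅: k=1: 0+18117+42·22·39=54153; k=2: 19404+13608+42·21·39=67410; k=3: 45738+11583+42·33·39=111375; k=4: 18711+0+42·9·39=33453 → min 33453.
Optimal parenthesization: ((A₁·(A₂·(A₃·A₄)))·A₅) with cost 33453.

33453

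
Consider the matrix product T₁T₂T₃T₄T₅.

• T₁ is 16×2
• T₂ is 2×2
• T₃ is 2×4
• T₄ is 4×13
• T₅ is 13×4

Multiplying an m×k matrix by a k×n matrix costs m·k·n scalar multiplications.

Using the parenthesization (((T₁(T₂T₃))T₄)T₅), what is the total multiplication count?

1808

(T₂T₃): 2×2 by 2×4 → 2×4, cost 2·2·4 = 16
(T₁(T₂T₃)): 16×2 by 2×4 → 16×4, cost 16·2·4 = 128; cumulative 144
((T₁(T₂T₃))T₄): 16×4 by 4×13 → 16×13, cost 16·4·13 = 832; cumulative 976
(((T₁(T₂T₃))T₄)T₅): 16×13 by 13×4 → 16×4, cost 16·13·4 = 832; cumulative 1808
Total: 1808 scalar multiplications.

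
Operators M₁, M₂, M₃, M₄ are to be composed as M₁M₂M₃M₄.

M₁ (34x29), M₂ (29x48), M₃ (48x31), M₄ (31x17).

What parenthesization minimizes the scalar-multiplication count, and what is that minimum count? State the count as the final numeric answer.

65722

Adjacent pairs: M₁M₂ = 34·29·48 = 47328; M₂M₃ = 29·48·31 = 43152; M₃M₄ = 48·31·17 = 25296.
Length 3: M₁..M₃: k=1: 0+43152+34·29·31=73718; k=2: 47328+0+34·48·31=97920 → min 73718 | M₂..M₄: k=2: 0+25296+29·48·17=48960; k=3: 43152+0+29·31·17=58435 → min 48960.
Length 4: M₁..M₄: k=1: 0+48960+34·29·17=65722; k=2: 47328+25296+34·48·17=100368; k=3: 73718+0+34·31·17=91636 → min 65722.
Optimal parenthesization: (M₁(M₂(M₃M₄))) with cost 65722.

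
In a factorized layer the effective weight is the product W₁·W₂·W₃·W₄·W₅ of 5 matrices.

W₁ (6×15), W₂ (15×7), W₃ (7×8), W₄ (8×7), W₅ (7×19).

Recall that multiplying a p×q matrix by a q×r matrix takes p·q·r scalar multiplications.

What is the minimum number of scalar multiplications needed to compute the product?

2100

Adjacent pairs: W₁W₂ = 6·15·7 = 630; W₂W₃ = 15·7·8 = 840; W₃W₄ = 7·8·7 = 392; W₄W₅ = 8·7·19 = 1064.
Length 3: W₁..W₃: k=1: 0+840+6·15·8=1560; k=2: 630+0+6·7·8=966 → min 966 | W₂..W₄: k=2: 0+392+15·7·7=1127; k=3: 840+0+15·8·7=1680 → min 1127 | W₃..W₅: k=3: 0+1064+7·8·19=2128; k=4: 392+0+7·7·19=1323 → min 1323.
Length 4: W₁..W₄: k=1: 0+1127+6·15·7=1757; k=2: 630+392+6·7·7=1316; k=3: 966+0+6·8·7=1302 → min 1302 | W₂..W₅: k=2: 0+1323+15·7·19=3318; k=3: 840+1064+15·8·19=4184; k=4: 1127+0+15·7·19=3122 → min 3122.
Length 5: W₁..W₅: k=1: 0+3122+6·15·19=4832; k=2: 630+1323+6·7·19=2751; k=3: 966+1064+6·8·19=2942; k=4: 1302+0+6·7·19=2100 → min 2100.
Optimal order: ((((W₁·W₂)·W₃)·W₄)·W₅) with cost 2100.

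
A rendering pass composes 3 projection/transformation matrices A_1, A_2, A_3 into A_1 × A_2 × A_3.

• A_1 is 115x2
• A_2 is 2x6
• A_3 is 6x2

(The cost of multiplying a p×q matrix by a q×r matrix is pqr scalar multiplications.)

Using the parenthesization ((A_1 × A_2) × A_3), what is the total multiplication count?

(A_1 × A_2): 115×2 by 2×6 → 115×6, cost 115·2·6 = 1380
((A_1 × A_2) × A_3): 115×6 by 6×2 → 115×2, cost 115·6·2 = 1380; cumulative 2760
Total: 2760 scalar multiplications.

2760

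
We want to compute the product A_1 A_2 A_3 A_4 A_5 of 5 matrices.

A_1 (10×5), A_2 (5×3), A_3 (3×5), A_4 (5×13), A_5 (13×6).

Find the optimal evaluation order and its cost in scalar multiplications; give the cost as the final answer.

Adjacent pairs: A_1A_2 = 10·5·3 = 150; A_2A_3 = 5·3·5 = 75; A_3A_4 = 3·5·13 = 195; A_4A_5 = 5·13·6 = 390.
Length 3: A_1..A_3: k=1: 0+75+10·5·5=325; k=2: 150+0+10·3·5=300 → min 300 | A_2..A_4: k=2: 0+195+5·3·13=390; k=3: 75+0+5·5·13=400 → min 390 | A_3..A_5: k=3: 0+390+3·5·6=480; k=4: 195+0+3·13·6=429 → min 429.
Length 4: A_1..A_4: k=1: 0+390+10·5·13=1040; k=2: 150+195+10·3·13=735; k=3: 300+0+10·5·13=950 → min 735 | A_2..A_5: k=2: 0+429+5·3·6=519; k=3: 75+390+5·5·6=615; k=4: 390+0+5·13·6=780 → min 519.
Length 5: A_1..A_5: k=1: 0+519+10·5·6=819; k=2: 150+429+10·3·6=759; k=3: 300+390+10·5·6=990; k=4: 735+0+10·13·6=1515 → min 759.
Optimal parenthesization: ((A_1 A_2) ((A_3 A_4) A_5)) with cost 759.

759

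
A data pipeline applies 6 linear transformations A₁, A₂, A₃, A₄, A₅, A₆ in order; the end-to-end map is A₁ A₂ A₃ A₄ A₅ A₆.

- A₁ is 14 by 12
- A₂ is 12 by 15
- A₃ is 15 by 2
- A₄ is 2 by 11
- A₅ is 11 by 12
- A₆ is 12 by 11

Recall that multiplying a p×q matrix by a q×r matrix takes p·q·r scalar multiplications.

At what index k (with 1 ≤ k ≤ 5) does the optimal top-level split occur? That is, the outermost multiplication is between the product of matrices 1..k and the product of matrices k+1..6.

3

Adjacent pairs: A₁A₂ = 14·12·15 = 2520; A₂A₃ = 12·15·2 = 360; A₃A₄ = 15·2·11 = 330; A₄A₅ = 2·11·12 = 264; A₅A₆ = 11·12·11 = 1452.
Length 3: A₁..A₃: k=1: 0+360+14·12·2=696; k=2: 2520+0+14·15·2=2940 → min 696 | A₂..A₄: k=2: 0+330+12·15·11=2310; k=3: 360+0+12·2·11=624 → min 624 | A₃..A₅: k=3: 0+264+15·2·12=624; k=4: 330+0+15·11·12=2310 → min 624 | A₄..A₆: k=4: 0+1452+2·11·11=1694; k=5: 264+0+2·12·11=528 → min 528.
Length 4: A₁..A₄: k=1: 0+624+14·12·11=2472; k=2: 2520+330+14·15·11=5160; k=3: 696+0+14·2·11=1004 → min 1004 | A₂..A₅: k=2: 0+624+12·15·12=2784; k=3: 360+264+12·2·12=912; k=4: 624+0+12·11·12=2208 → min 912 | A₃..A₆: k=3: 0+528+15·2·11=858; k=4: 330+1452+15·11·11=3597; k=5: 624+0+15·12·11=2604 → min 858.
Length 5: A₁..A₅: k=1: 0+912+14·12·12=2928; k=2: 2520+624+14·15·12=5664; k=3: 696+264+14·2·12=1296; k=4: 1004+0+14·11·12=2852 → min 1296 | A₂..A₆: k=2: 0+858+12·15·11=2838; k=3: 360+528+12·2·11=1152; k=4: 624+1452+12·11·11=3528; k=5: 912+0+12·12·11=2496 → min 1152.
Top-level splits: k=1: (A₁..A₁)·(A₂..A₆) → 0+1152+14·12·11 = 3000; k=2: (A₁..A₂)·(A₃..A₆) → 2520+858+14·15·11 = 5688; k=3: (A₁..A₃)·(A₄..A₆) → 696+528+14·2·11 = 1532; k=4: (A₁..A₄)·(A₅..A₆) → 1004+1452+14·11·11 = 4150; k=5: (A₁..A₅)·(A₆..A₆) → 1296+0+14·12·11 = 3144.
Best split is after A₃, i.e. k = 3.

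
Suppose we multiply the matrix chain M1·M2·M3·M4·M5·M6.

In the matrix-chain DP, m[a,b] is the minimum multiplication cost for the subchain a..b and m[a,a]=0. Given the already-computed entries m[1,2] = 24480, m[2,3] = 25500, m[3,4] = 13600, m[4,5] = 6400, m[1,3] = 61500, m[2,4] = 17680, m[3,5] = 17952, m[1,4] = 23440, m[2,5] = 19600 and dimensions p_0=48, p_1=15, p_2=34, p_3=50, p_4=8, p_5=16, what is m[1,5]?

m[1,5] = min over k∈[1,4] of m[1,k]+m[k+1,5]+p_{0}·p_k·p_{5}.
k=1: 0 + 19600 + 48·15·16 = 31120; k=2: 24480 + 17952 + 48·34·16 = 68544; k=3: 61500 + 6400 + 48·50·16 = 106300; k=4: 23440 + 0 + 48·8·16 = 29584.
Minimum: 29584 at k=4.

29584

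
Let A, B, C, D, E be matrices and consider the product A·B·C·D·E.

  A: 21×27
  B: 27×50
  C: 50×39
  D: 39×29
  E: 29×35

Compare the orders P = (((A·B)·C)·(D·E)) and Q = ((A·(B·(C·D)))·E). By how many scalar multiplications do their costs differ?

4092

Order P = (((A·B)·C)·(D·E)): (A·B): 21×27 by 27×50 → 21×50, cost 21·27·50 = 28350; ((A·B)·C): 21×50 by 50×39 → 21×39, cost 21·50·39 = 40950; cumulative 69300; (D·E): 39×29 by 29×35 → 39×35, cost 39·29·35 = 39585; (((A·B)·C)·(D·E)): 21×39 by 39×35 → 21×35, cost 21·39·35 = 28665; cumulative 137550. Total 137550.
Order Q = ((A·(B·(C·D)))·E): (C·D): 50×39 by 39×29 → 50×29, cost 50·39·29 = 56550; (B·(C·D)): 27×50 by 50×29 → 27×29, cost 27·50·29 = 39150; cumulative 95700; (A·(B·(C·D))): 21×27 by 27×29 → 21×29, cost 21·27·29 = 16443; cumulative 112143; ((A·(B·(C·D)))·E): 21×29 by 29×35 → 21×35, cost 21·29·35 = 21315; cumulative 133458. Total 133458.
Difference: |137550 − 133458| = 4092.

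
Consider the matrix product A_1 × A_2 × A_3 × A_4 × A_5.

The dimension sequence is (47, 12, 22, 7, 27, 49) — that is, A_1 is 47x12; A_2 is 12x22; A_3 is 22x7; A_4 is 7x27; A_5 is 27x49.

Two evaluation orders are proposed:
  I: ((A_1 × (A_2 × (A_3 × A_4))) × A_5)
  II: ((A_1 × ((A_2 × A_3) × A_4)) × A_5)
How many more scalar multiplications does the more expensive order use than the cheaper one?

Order I = ((A_1 × (A_2 × (A_3 × A_4))) × A_5): (A_3 × A_4): 22×7 by 7×27 → 22×27, cost 22·7·27 = 4158; (A_2 × (A_3 × A_4)): 12×22 by 22×27 → 12×27, cost 12·22·27 = 7128; cumulative 11286; (A_1 × (A_2 × (A_3 × A_4))): 47×12 by 12×27 → 47×27, cost 47·12·27 = 15228; cumulative 26514; ((A_1 × (A_2 × (A_3 × A_4))) × A_5): 47×27 by 27×49 → 47×49, cost 47·27·49 = 62181; cumulative 88695. Total 88695.
Order II = ((A_1 × ((A_2 × A_3) × A_4)) × A_5): (A_2 × A_3): 12×22 by 22×7 → 12×7, cost 12·22·7 = 1848; ((A_2 × A_3) × A_4): 12×7 by 7×27 → 12×27, cost 12·7·27 = 2268; cumulative 4116; (A_1 × ((A_2 × A_3) × A_4)): 47×12 by 12×27 → 47×27, cost 47·12·27 = 15228; cumulative 19344; ((A_1 × ((A_2 × A_3) × A_4)) × A_5): 47×27 by 27×49 → 47×49, cost 47·27·49 = 62181; cumulative 81525. Total 81525.
Difference: |88695 − 81525| = 7170.

7170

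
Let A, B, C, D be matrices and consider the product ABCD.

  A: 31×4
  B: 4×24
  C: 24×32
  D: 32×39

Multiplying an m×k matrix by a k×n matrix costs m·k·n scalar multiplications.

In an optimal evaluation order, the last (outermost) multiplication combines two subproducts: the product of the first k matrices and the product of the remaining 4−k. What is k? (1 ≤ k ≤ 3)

1

Adjacent pairs: AB = 31·4·24 = 2976; BC = 4·24·32 = 3072; CD = 24·32·39 = 29952.
Length 3: A..C: k=1: 0+3072+31·4·32=7040; k=2: 2976+0+31·24·32=26784 → min 7040 | B..D: k=2: 0+29952+4·24·39=33696; k=3: 3072+0+4·32·39=8064 → min 8064.
Top-level splits: k=1: (A..A)·(B..D) → 0+8064+31·4·39 = 12900; k=2: (A..B)·(C..D) → 2976+29952+31·24·39 = 61944; k=3: (A..C)·(D..D) → 7040+0+31·32·39 = 45728.
Best split is after A, i.e. k = 1.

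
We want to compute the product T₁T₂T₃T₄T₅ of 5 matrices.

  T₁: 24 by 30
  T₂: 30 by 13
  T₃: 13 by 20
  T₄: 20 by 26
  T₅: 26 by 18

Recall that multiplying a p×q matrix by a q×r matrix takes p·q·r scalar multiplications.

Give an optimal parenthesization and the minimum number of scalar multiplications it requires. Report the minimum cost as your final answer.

27820

Adjacent pairs: T₁T₂ = 24·30·13 = 9360; T₂T₃ = 30·13·20 = 7800; T₃T₄ = 13·20·26 = 6760; T₄T₅ = 20·26·18 = 9360.
Length 3: T₁..T₃: k=1: 0+7800+24·30·20=22200; k=2: 9360+0+24·13·20=15600 → min 15600 | T₂..T₄: k=2: 0+6760+30·13·26=16900; k=3: 7800+0+30·20·26=23400 → min 16900 | T₃..T₅: k=3: 0+9360+13·20·18=14040; k=4: 6760+0+13·26·18=12844 → min 12844.
Length 4: T₁..T₄: k=1: 0+16900+24·30·26=35620; k=2: 9360+6760+24·13·26=24232; k=3: 15600+0+24·20·26=28080 → min 24232 | T₂..T₅: k=2: 0+12844+30·13·18=19864; k=3: 7800+9360+30·20·18=27960; k=4: 16900+0+30·26·18=30940 → min 19864.
Length 5: T₁..T₅: k=1: 0+19864+24·30·18=32824; k=2: 9360+12844+24·13·18=27820; k=3: 15600+9360+24·20·18=33600; k=4: 24232+0+24·26·18=35464 → min 27820.
Optimal parenthesization: ((T₁T₂)((T₃T₄)T₅)) with cost 27820.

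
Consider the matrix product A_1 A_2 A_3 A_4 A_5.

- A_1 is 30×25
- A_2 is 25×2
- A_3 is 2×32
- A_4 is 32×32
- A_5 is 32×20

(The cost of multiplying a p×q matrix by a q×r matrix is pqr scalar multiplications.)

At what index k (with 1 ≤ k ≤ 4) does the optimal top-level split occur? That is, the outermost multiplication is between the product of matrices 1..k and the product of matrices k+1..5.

2

Adjacent pairs: A_1A_2 = 30·25·2 = 1500; A_2A_3 = 25·2·32 = 1600; A_3A_4 = 2·32·32 = 2048; A_4A_5 = 32·32·20 = 20480.
Length 3: A_1..A_3: k=1: 0+1600+30·25·32=25600; k=2: 1500+0+30·2·32=3420 → min 3420 | A_2..A_4: k=2: 0+2048+25·2·32=3648; k=3: 1600+0+25·32·32=27200 → min 3648 | A_3..A_5: k=3: 0+20480+2·32·20=21760; k=4: 2048+0+2·32·20=3328 → min 3328.
Length 4: A_1..A_4: k=1: 0+3648+30·25·32=27648; k=2: 1500+2048+30·2·32=5468; k=3: 3420+0+30·32·32=34140 → min 5468 | A_2..A_5: k=2: 0+3328+25·2·20=4328; k=3: 1600+20480+25·32·20=38080; k=4: 3648+0+25·32·20=19648 → min 4328.
Top-level splits: k=1: (A_1..A_1)·(A_2..A_5) → 0+4328+30·25·20 = 19328; k=2: (A_1..A_2)·(A_3..A_5) → 1500+3328+30·2·20 = 6028; k=3: (A_1..A_3)·(A_4..A_5) → 3420+20480+30·32·20 = 43100; k=4: (A_1..A_4)·(A_5..A_5) → 5468+0+30·32·20 = 24668.
Best split is after A_2, i.e. k = 2.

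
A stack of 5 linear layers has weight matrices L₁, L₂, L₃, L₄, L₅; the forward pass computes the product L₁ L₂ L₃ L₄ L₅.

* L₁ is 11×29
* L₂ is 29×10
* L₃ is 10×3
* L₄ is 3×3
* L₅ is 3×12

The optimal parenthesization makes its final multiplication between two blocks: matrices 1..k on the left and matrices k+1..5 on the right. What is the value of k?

4

Adjacent pairs: L₁L₂ = 11·29·10 = 3190; L₂L₃ = 29·10·3 = 870; L₃L₄ = 10·3·3 = 90; L₄L₅ = 3·3·12 = 108.
Length 3: L₁..L₃: k=1: 0+870+11·29·3=1827; k=2: 3190+0+11·10·3=3520 → min 1827 | L₂..L₄: k=2: 0+90+29·10·3=960; k=3: 870+0+29·3·3=1131 → min 960 | L₃..L₅: k=3: 0+108+10·3·12=468; k=4: 90+0+10·3·12=450 → min 450.
Length 4: L₁..L₄: k=1: 0+960+11·29·3=1917; k=2: 3190+90+11·10·3=3610; k=3: 1827+0+11·3·3=1926 → min 1917 | L₂..L₅: k=2: 0+450+29·10·12=3930; k=3: 870+108+29·3·12=2022; k=4: 960+0+29·3·12=2004 → min 2004.
Top-level splits: k=1: (L₁..L₁)·(L₂..L₅) → 0+2004+11·29·12 = 5832; k=2: (L₁..L₂)·(L₃..L₅) → 3190+450+11·10·12 = 4960; k=3: (L₁..L₃)·(L₄..L₅) → 1827+108+11·3·12 = 2331; k=4: (L₁..L₄)·(L₅..L₅) → 1917+0+11·3·12 = 2313.
Best split is after L₄, i.e. k = 4.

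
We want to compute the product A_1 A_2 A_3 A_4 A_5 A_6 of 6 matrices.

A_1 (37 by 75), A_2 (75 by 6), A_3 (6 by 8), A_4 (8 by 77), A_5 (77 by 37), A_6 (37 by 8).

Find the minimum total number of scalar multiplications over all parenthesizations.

40992

Adjacent pairs: A_1A_2 = 37·75·6 = 16650; A_2A_3 = 75·6·8 = 3600; A_3A_4 = 6·8·77 = 3696; A_4A_5 = 8·77·37 = 22792; A_5A_6 = 77·37·8 = 22792.
Length 3: A_1..A_3: k=1: 0+3600+37·75·8=25800; k=2: 16650+0+37·6·8=18426 → min 18426 | A_2..A_4: k=2: 0+3696+75·6·77=38346; k=3: 3600+0+75·8·77=49800 → min 38346 | A_3..A_5: k=3: 0+22792+6·8·37=24568; k=4: 3696+0+6·77·37=20790 → min 20790 | A_4..A_6: k=4: 0+22792+8·77·8=27720; k=5: 22792+0+8·37·8=25160 → min 25160.
Length 4: A_1..A_4: k=1: 0+38346+37·75·77=252021; k=2: 16650+3696+37·6·77=37440; k=3: 18426+0+37·8·77=41218 → min 37440 | A_2..A_5: k=2: 0+20790+75·6·37=37440; k=3: 3600+22792+75·8·37=48592; k=4: 38346+0+75·77·37=252021 → min 37440 | A_3..A_6: k=3: 0+25160+6·8·8=25544; k=4: 3696+22792+6·77·8=30184; k=5: 20790+0+6·37·8=22566 → min 22566.
Length 5: A_1..A_5: k=1: 0+37440+37·75·37=140115; k=2: 16650+20790+37·6·37=45654; k=3: 18426+22792+37·8·37=52170; k=4: 37440+0+37·77·37=142853 → min 45654 | A_2..A_6: k=2: 0+22566+75·6·8=26166; k=3: 3600+25160+75·8·8=33560; k=4: 38346+22792+75·77·8=107338; k=5: 37440+0+75·37·8=59640 → min 26166.
Length 6: A_1..A_6: k=1: 0+26166+37·75·8=48366; k=2: 16650+22566+37·6·8=40992; k=3: 18426+25160+37·8·8=45954; k=4: 37440+22792+37·77·8=83024; k=5: 45654+0+37·37·8=56606 → min 40992.
Optimal order: ((A_1 A_2) (((A_3 A_4) A_5) A_6)) with cost 40992.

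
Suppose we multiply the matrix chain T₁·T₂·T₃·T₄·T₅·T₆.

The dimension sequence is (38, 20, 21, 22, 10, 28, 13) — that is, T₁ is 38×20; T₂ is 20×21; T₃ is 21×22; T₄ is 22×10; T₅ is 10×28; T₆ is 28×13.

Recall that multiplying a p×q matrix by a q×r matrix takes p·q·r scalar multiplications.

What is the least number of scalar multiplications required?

Adjacent pairs: T₁T₂ = 38·20·21 = 15960; T₂T₃ = 20·21·22 = 9240; T₃T₄ = 21·22·10 = 4620; T₄T₅ = 22·10·28 = 6160; T₅T₆ = 10·28·13 = 3640.
Length 3: T₁..T₃: k=1: 0+9240+38·20·22=25960; k=2: 15960+0+38·21·22=33516 → min 25960 | T₂..T₄: k=2: 0+4620+20·21·10=8820; k=3: 9240+0+20·22·10=13640 → min 8820 | T₃..T₅: k=3: 0+6160+21·22·28=19096; k=4: 4620+0+21·10·28=10500 → min 10500 | T₄..T₆: k=4: 0+3640+22·10·13=6500; k=5: 6160+0+22·28·13=14168 → min 6500.
Length 4: T₁..T₄: k=1: 0+8820+38·20·10=16420; k=2: 15960+4620+38·21·10=28560; k=3: 25960+0+38·22·10=34320 → min 16420 | T₂..T₅: k=2: 0+10500+20·21·28=22260; k=3: 9240+6160+20·22·28=27720; k=4: 8820+0+20·10·28=14420 → min 14420 | T₃..T₆: k=3: 0+6500+21·22·13=12506; k=4: 4620+3640+21·10·13=10990; k=5: 10500+0+21·28·13=18144 → min 10990.
Length 5: T₁..T₅: k=1: 0+14420+38·20·28=35700; k=2: 15960+10500+38·21·28=48804; k=3: 25960+6160+38·22·28=55528; k=4: 16420+0+38·10·28=27060 → min 27060 | T₂..T₆: k=2: 0+10990+20·21·13=16450; k=3: 9240+6500+20·22·13=21460; k=4: 8820+3640+20·10·13=15060; k=5: 14420+0+20·28·13=21700 → min 15060.
Length 6: T₁..T₆: k=1: 0+15060+38·20·13=24940; k=2: 15960+10990+38·21·13=37324; k=3: 25960+6500+38·22·13=43328; k=4: 16420+3640+38·10·13=25000; k=5: 27060+0+38·28·13=40892 → min 24940.
Optimal order: (T₁·((T₂·(T₃·T₄))·(T₅·T₆))) with cost 24940.

24940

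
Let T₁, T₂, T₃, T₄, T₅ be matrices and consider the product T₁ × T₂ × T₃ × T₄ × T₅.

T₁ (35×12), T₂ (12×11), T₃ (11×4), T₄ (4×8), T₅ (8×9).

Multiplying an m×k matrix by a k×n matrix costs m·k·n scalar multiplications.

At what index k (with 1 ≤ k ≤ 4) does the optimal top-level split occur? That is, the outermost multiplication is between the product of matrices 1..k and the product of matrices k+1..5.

3

Adjacent pairs: T₁T₂ = 35·12·11 = 4620; T₂T₃ = 12·11·4 = 528; T₃T₄ = 11·4·8 = 352; T₄T₅ = 4·8·9 = 288.
Length 3: T₁..T₃: k=1: 0+528+35·12·4=2208; k=2: 4620+0+35·11·4=6160 → min 2208 | T₂..T₄: k=2: 0+352+12·11·8=1408; k=3: 528+0+12·4·8=912 → min 912 | T₃..T₅: k=3: 0+288+11·4·9=684; k=4: 352+0+11·8·9=1144 → min 684.
Length 4: T₁..T₄: k=1: 0+912+35·12·8=4272; k=2: 4620+352+35·11·8=8052; k=3: 2208+0+35·4·8=3328 → min 3328 | T₂..T₅: k=2: 0+684+12·11·9=1872; k=3: 528+288+12·4·9=1248; k=4: 912+0+12·8·9=1776 → min 1248.
Top-level splits: k=1: (T₁..T₁)·(T₂..T₅) → 0+1248+35·12·9 = 5028; k=2: (T₁..T₂)·(T₃..T₅) → 4620+684+35·11·9 = 8769; k=3: (T₁..T₃)·(T₄..T₅) → 2208+288+35·4·9 = 3756; k=4: (T₁..T₄)·(T₅..T₅) → 3328+0+35·8·9 = 5848.
Best split is after T₃, i.e. k = 3.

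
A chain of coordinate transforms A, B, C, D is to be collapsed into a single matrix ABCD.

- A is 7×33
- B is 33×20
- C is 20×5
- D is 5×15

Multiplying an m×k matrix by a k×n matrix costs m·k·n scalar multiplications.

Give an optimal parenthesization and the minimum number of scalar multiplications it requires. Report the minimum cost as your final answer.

4980

Adjacent pairs: AB = 7·33·20 = 4620; BC = 33·20·5 = 3300; CD = 20·5·15 = 1500.
Length 3: A..C: k=1: 0+3300+7·33·5=4455; k=2: 4620+0+7·20·5=5320 → min 4455 | B..D: k=2: 0+1500+33·20·15=11400; k=3: 3300+0+33·5·15=5775 → min 5775.
Length 4: A..D: k=1: 0+5775+7·33·15=9240; k=2: 4620+1500+7·20·15=8220; k=3: 4455+0+7·5·15=4980 → min 4980.
Optimal parenthesization: ((A(BC))D) with cost 4980.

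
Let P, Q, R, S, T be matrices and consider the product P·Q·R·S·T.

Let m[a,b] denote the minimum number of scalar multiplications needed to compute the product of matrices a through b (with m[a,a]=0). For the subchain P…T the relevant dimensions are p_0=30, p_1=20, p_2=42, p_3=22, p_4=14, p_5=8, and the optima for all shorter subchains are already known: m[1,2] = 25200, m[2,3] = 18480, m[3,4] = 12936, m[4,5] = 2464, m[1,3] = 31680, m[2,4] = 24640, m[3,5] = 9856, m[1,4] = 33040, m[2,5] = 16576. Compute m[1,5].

21376

m[1,5] = min over k∈[1,4] of m[1,k]+m[k+1,5]+p_{0}·p_k·p_{5}.
k=1: 0 + 16576 + 30·20·8 = 21376; k=2: 25200 + 9856 + 30·42·8 = 45136; k=3: 31680 + 2464 + 30·22·8 = 39424; k=4: 33040 + 0 + 30·14·8 = 36400.
Minimum: 21376 at k=1.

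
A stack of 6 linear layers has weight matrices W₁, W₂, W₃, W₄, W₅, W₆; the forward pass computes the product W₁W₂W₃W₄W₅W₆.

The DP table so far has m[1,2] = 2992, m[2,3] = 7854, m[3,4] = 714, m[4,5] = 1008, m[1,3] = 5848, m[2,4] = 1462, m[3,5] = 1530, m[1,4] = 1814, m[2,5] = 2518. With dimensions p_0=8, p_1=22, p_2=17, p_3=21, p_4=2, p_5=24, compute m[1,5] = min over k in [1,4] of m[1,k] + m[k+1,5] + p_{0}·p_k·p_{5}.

2198

m[1,5] = min over k∈[1,4] of m[1,k]+m[k+1,5]+p_{0}·p_k·p_{5}.
k=1: 0 + 2518 + 8·22·24 = 6742; k=2: 2992 + 1530 + 8·17·24 = 7786; k=3: 5848 + 1008 + 8·21·24 = 10888; k=4: 1814 + 0 + 8·2·24 = 2198.
Minimum: 2198 at k=4.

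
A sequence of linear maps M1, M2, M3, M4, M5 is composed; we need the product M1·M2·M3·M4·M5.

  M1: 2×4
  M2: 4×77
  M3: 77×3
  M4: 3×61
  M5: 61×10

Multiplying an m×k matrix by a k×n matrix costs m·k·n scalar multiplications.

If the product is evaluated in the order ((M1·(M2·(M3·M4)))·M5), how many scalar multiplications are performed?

34587

(M3·M4): 77×3 by 3×61 → 77×61, cost 77·3·61 = 14091
(M2·(M3·M4)): 4×77 by 77×61 → 4×61, cost 4·77·61 = 18788; cumulative 32879
(M1·(M2·(M3·M4))): 2×4 by 4×61 → 2×61, cost 2·4·61 = 488; cumulative 33367
((M1·(M2·(M3·M4)))·M5): 2×61 by 61×10 → 2×10, cost 2·61·10 = 1220; cumulative 34587
Total: 34587 scalar multiplications.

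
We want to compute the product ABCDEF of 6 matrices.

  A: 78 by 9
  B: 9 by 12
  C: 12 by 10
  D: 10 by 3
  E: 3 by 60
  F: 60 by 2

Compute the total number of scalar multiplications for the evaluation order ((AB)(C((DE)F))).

13536

(AB): 78×9 by 9×12 → 78×12, cost 78·9·12 = 8424
(DE): 10×3 by 3×60 → 10×60, cost 10·3·60 = 1800
((DE)F): 10×60 by 60×2 → 10×2, cost 10·60·2 = 1200; cumulative 3000
(C((DE)F)): 12×10 by 10×2 → 12×2, cost 12·10·2 = 240; cumulative 3240
((AB)(C((DE)F))): 78×12 by 12×2 → 78×2, cost 78·12·2 = 1872; cumulative 13536
Total: 13536 scalar multiplications.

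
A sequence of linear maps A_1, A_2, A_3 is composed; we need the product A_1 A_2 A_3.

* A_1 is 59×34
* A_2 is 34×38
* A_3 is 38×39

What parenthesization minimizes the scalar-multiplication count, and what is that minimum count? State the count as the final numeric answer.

(A_1 (A_2 A_3)): cost 128622.
((A_1 A_2) A_3): cost 163666.
Optimal: (A_1 (A_2 A_3)) with cost 128622.

128622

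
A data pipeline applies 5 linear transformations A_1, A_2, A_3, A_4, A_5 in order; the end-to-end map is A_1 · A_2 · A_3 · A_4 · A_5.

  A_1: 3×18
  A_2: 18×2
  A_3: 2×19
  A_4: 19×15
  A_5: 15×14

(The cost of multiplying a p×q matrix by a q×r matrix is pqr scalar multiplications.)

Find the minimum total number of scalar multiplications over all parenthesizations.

Adjacent pairs: A_1A_2 = 3·18·2 = 108; A_2A_3 = 18·2·19 = 684; A_3A_4 = 2·19·15 = 570; A_4A_5 = 19·15·14 = 3990.
Length 3: A_1..A_3: k=1: 0+684+3·18·19=1710; k=2: 108+0+3·2·19=222 → min 222 | A_2..A_4: k=2: 0+570+18·2·15=1110; k=3: 684+0+18·19·15=5814 → min 1110 | A_3..A_5: k=3: 0+3990+2·19·14=4522; k=4: 570+0+2·15·14=990 → min 990.
Length 4: A_1..A_4: k=1: 0+1110+3·18·15=1920; k=2: 108+570+3·2·15=768; k=3: 222+0+3·19·15=1077 → min 768 | A_2..A_5: k=2: 0+990+18·2·14=1494; k=3: 684+3990+18·19·14=9462; k=4: 1110+0+18·15·14=4890 → min 1494.
Length 5: A_1..A_5: k=1: 0+1494+3·18·14=2250; k=2: 108+990+3·2·14=1182; k=3: 222+3990+3·19·14=5010; k=4: 768+0+3·15·14=1398 → min 1182.
Optimal order: ((A_1 · A_2) · ((A_3 · A_4) · A_5)) with cost 1182.

1182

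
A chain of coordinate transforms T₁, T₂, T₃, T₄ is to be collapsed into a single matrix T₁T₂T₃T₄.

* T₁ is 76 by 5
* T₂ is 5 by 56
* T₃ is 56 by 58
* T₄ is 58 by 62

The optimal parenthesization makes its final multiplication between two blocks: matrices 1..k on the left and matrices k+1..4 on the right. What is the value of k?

Adjacent pairs: T₁T₂ = 76·5·56 = 21280; T₂T₃ = 5·56·58 = 16240; T₃T₄ = 56·58·62 = 201376.
Length 3: T₁..T₃: k=1: 0+16240+76·5·58=38280; k=2: 21280+0+76·56·58=268128 → min 38280 | T₂..T₄: k=2: 0+201376+5·56·62=218736; k=3: 16240+0+5·58·62=34220 → min 34220.
Top-level splits: k=1: (T₁..T₁)·(T₂..T₄) → 0+34220+76·5·62 = 57780; k=2: (T₁..T₂)·(T₃..T₄) → 21280+201376+76·56·62 = 486528; k=3: (T₁..T₃)·(T₄..T₄) → 38280+0+76·58·62 = 311576.
Best split is after T₁, i.e. k = 1.

1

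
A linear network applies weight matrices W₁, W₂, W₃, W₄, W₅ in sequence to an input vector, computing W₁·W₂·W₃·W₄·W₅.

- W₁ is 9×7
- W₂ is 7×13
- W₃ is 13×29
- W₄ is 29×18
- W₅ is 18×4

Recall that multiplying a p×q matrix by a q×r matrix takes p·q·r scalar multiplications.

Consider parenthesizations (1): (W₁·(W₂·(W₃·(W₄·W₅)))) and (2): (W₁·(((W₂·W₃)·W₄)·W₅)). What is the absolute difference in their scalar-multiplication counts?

Order (1) = (W₁·(W₂·(W₃·(W₄·W₅)))): (W₄·W₅): 29×18 by 18×4 → 29×4, cost 29·18·4 = 2088; (W₃·(W₄·W₅)): 13×29 by 29×4 → 13×4, cost 13·29·4 = 1508; cumulative 3596; (W₂·(W₃·(W₄·W₅))): 7×13 by 13×4 → 7×4, cost 7·13·4 = 364; cumulative 3960; (W₁·(W₂·(W₃·(W₄·W₅)))): 9×7 by 7×4 → 9×4, cost 9·7·4 = 252; cumulative 4212. Total 4212.
Order (2) = (W₁·(((W₂·W₃)·W₄)·W₅)): (W₂·W₃): 7×13 by 13×29 → 7×29, cost 7·13·29 = 2639; ((W₂·W₃)·W₄): 7×29 by 29×18 → 7×18, cost 7·29·18 = 3654; cumulative 6293; (((W₂·W₃)·W₄)·W₅): 7×18 by 18×4 → 7×4, cost 7·18·4 = 504; cumulative 6797; (W₁·(((W₂·W₃)·W₄)·W₅)): 9×7 by 7×4 → 9×4, cost 9·7·4 = 252; cumulative 7049. Total 7049.
Difference: |4212 − 7049| = 2837.

2837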